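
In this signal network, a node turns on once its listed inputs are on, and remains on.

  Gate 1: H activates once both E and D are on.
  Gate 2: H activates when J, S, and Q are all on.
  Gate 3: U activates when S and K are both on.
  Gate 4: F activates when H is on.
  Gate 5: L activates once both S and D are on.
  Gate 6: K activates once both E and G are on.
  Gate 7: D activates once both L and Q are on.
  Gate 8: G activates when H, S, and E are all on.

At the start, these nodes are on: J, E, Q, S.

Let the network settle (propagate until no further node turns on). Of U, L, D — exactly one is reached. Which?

U

Gate 2: J, S, and Q on → H on.
Gate 8: H, S, and E on → G on.
Gate 6: E and G on → K on.
S and K are on, so U activates (Gate 3).
L would need S and D (Gate 5), but D never turns on. D would need L and Q (Gate 7), but L never turns on.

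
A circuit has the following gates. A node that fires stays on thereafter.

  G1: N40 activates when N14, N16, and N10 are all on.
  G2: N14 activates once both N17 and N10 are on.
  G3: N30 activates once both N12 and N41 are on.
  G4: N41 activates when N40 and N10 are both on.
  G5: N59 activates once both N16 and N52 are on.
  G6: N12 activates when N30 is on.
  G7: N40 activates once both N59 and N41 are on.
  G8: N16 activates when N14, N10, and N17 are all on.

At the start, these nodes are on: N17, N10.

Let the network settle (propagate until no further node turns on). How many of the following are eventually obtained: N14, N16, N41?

3

G2: N17 and N10 on → N14 on.
G8: N14, N10, and N17 on → N16 on.
N14, N16, and N10 are on, so N40 activates (G1).
N40 and N10 are on, so N41 activates (G4).
N14: reached.
N16: reached.
N41: reached.
All 3 are reached.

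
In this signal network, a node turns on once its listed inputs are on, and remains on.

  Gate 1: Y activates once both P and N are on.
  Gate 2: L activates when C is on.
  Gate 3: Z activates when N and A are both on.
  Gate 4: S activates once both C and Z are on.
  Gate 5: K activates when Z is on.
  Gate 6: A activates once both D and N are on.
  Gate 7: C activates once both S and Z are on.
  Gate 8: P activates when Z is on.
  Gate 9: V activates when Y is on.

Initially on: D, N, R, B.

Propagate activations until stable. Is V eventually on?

D and N are on, so A activates (Gate 6).
Gate 3: N and A on → Z on.
Gate 8: Z on → P on.
Gate 1: P and N on → Y on.
Y is on, so V activates (Gate 9).

Yes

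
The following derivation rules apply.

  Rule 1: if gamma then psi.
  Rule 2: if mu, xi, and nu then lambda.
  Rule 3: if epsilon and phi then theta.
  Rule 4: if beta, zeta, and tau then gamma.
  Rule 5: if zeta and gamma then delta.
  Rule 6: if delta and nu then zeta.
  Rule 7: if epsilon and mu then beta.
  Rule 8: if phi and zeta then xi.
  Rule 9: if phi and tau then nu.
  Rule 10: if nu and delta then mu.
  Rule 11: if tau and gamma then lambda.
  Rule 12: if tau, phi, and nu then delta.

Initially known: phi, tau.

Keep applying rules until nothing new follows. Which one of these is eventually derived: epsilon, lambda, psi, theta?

lambda

phi and tau hold, so nu follows (Rule 9).
From tau, phi, and nu, Rule 12 gives delta.
From delta and nu, Rule 6 gives zeta.
nu and delta hold, so mu follows (Rule 10).
phi and zeta hold, so xi follows (Rule 8).
From mu, xi, and nu, Rule 2 gives lambda.
theta would need epsilon and phi (Rule 3), but epsilon is never established. psi would need gamma (Rule 1), but gamma is never established. No rule produces epsilon, and it is not given.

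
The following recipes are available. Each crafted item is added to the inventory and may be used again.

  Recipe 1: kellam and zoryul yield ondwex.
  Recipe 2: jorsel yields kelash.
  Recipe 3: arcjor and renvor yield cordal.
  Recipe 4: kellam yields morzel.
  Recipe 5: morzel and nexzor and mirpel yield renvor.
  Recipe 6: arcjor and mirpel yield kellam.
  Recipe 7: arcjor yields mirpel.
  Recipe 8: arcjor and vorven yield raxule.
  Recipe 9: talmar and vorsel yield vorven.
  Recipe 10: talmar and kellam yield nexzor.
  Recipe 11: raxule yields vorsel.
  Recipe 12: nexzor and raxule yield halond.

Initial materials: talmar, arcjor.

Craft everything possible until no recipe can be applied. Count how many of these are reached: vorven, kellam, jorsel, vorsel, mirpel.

Using Recipe 7, arcjor makes mirpel.
arcjor and mirpel → kellam (Recipe 6).
vorven would need talmar and vorsel (Recipe 9), but vorsel is never obtained.
kellam: reached.
No rule produces jorsel, and it is not given.
vorsel would need raxule (Recipe 11), but raxule is never obtained.
mirpel: reached.
Reached: kellam and mirpel — 2 of the 5.

2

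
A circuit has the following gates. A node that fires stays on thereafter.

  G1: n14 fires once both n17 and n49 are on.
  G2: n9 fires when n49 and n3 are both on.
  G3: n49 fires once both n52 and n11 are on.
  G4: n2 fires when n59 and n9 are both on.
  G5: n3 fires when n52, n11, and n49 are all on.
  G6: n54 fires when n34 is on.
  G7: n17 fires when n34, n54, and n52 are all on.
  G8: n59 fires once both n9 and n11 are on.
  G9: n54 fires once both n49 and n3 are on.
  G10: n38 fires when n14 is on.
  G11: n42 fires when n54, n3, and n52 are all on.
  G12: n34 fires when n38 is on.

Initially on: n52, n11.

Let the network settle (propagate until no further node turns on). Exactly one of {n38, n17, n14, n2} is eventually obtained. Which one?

n52 and n11 are on, so n49 fires (G3).
n52, n11, and n49 are on, so n3 fires (G5).
n49 and n3 are on, so n9 fires (G2).
G8: n9 and n11 on → n59 on.
G4: n59 and n9 on → n2 on.
n38 would need n14 (G10), but n14 never turns on. n14 would need n17 and n49 (G1), but n17 never turns on. n17 would need n34, n54, and n52 (G7), but n34 never turns on.

n2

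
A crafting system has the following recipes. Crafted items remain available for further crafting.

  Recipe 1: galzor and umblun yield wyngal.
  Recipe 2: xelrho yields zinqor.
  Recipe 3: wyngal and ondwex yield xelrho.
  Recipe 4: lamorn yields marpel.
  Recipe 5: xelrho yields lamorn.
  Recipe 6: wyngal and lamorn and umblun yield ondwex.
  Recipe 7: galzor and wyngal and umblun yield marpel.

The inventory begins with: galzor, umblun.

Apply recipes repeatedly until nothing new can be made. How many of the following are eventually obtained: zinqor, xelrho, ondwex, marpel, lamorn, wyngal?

2

galzor and umblun → wyngal (Recipe 1).
galzor and wyngal and umblun → marpel (Recipe 7).
zinqor would need xelrho (Recipe 2), but xelrho is never obtained.
xelrho would need wyngal and ondwex (Recipe 3), but ondwex is never obtained.
ondwex would need wyngal, lamorn, and umblun (Recipe 6), but lamorn is never obtained.
marpel: reached.
lamorn would need xelrho (Recipe 5), but xelrho is never obtained.
wyngal: reached.
Reached: marpel and wyngal — 2 of the 6.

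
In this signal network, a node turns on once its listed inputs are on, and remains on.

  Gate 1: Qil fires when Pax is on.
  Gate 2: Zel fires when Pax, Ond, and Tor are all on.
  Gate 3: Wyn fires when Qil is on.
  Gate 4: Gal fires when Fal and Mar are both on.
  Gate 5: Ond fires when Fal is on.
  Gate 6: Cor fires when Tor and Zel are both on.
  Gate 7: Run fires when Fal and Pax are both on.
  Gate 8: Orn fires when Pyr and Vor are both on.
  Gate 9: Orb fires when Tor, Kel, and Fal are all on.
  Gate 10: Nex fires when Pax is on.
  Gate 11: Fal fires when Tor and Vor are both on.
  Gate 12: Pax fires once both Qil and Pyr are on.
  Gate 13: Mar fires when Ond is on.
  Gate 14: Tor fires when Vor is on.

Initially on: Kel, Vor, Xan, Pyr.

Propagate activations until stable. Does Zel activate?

No

Zel would need Pax, Ond, and Tor (Gate 2), but Pax never turns on.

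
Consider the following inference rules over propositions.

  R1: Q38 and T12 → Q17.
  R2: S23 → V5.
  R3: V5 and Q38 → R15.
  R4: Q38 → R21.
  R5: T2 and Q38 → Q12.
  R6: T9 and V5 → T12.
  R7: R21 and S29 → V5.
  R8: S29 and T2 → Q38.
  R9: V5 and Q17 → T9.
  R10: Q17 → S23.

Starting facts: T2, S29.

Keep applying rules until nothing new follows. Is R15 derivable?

Yes

From S29 and T2, R8 gives Q38.
Q38 holds, so R21 follows (R4).
From R21 and S29, R7 gives V5.
From V5 and Q38, R3 gives R15.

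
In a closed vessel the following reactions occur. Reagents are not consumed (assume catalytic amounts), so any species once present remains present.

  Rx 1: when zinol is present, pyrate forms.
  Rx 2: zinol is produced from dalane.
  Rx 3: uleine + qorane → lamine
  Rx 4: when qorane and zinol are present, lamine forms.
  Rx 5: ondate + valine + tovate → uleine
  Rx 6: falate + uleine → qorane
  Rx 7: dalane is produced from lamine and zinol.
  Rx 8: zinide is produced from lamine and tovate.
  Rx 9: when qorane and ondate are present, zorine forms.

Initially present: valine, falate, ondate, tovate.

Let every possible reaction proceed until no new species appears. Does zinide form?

Yes

ondate, valine, and tovate present → uleine forms (Rx 5).
falate and uleine present → qorane forms (Rx 6).
uleine and qorane present → lamine forms (Rx 3).
lamine and tovate present → zinide forms (Rx 8).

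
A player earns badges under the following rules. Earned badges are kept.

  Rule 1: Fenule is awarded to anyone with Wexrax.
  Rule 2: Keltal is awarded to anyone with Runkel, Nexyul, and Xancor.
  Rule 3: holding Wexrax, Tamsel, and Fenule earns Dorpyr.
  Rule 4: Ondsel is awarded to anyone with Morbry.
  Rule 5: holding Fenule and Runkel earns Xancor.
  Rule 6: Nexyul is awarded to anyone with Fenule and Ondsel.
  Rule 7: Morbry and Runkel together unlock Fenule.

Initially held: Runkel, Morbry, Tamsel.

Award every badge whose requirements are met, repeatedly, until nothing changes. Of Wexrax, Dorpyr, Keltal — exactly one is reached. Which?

Keltal

With Morbry and Runkel, Fenule is earned (Rule 7).
With Morbry, Ondsel is earned (Rule 4).
With Fenule and Ondsel, Nexyul is earned (Rule 6).
With Fenule and Runkel, Xancor is earned (Rule 5).
With Runkel, Nexyul, and Xancor, Keltal is earned (Rule 2).
Dorpyr would need Wexrax, Tamsel, and Fenule (Rule 3), but Wexrax is never earned. No rule produces Wexrax, and it is not given.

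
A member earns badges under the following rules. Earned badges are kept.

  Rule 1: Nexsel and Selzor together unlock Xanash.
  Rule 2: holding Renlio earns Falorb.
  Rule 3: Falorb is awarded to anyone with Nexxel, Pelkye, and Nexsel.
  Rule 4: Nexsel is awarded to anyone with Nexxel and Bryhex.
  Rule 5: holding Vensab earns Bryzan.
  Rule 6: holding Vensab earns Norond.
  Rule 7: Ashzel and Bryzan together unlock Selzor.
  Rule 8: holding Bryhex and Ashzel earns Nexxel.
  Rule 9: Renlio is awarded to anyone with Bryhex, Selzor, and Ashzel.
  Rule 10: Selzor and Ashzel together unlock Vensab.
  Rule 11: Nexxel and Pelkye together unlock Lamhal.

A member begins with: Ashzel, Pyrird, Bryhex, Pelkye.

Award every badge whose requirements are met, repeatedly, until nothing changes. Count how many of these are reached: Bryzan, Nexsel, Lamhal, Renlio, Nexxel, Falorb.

4

With Bryhex and Ashzel, Nexxel is earned (Rule 8).
With Nexxel and Bryhex, Nexsel is earned (Rule 4).
With Nexxel and Pelkye, Lamhal is earned (Rule 11).
With Nexxel, Pelkye, and Nexsel, Falorb is earned (Rule 3).
Bryzan would need Vensab (Rule 5), but Vensab is never earned.
Nexsel: reached.
Lamhal: reached.
Renlio would need Bryhex, Selzor, and Ashzel (Rule 9), but Selzor is never earned.
Nexxel: reached.
Falorb: reached.
Reached: Nexsel, Lamhal, Nexxel, and Falorb — 4 of the 6.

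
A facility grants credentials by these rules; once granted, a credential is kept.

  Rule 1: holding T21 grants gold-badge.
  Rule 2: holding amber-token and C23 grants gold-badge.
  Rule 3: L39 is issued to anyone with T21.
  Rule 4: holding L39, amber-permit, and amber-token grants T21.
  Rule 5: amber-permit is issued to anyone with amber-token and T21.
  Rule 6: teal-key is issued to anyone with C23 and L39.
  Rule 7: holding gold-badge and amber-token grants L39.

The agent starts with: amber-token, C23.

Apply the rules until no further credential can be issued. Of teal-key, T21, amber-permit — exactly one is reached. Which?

Holding amber-token and C23 grants gold-badge (Rule 2).
Holding gold-badge and amber-token grants L39 (Rule 7).
Holding C23 and L39 grants teal-key (Rule 6).
amber-permit would need amber-token and T21 (Rule 5), but T21 is never granted. T21 would need L39, amber-permit, and amber-token (Rule 4), but amber-permit is never granted.

teal-key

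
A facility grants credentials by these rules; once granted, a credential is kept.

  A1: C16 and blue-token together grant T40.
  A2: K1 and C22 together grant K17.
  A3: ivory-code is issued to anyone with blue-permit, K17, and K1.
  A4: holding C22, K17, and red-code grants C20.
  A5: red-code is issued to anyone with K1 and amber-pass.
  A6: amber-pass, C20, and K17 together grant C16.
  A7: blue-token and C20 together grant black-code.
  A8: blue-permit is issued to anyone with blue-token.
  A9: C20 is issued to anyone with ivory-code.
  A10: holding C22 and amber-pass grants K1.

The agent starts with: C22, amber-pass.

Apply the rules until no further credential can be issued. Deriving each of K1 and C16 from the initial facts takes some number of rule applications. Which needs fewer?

K1: Holding C22 and amber-pass grants K1 (A10). [1 rule application]
C16: Holding C22 and amber-pass grants K1 (A10). Holding K1 and C22 grants K17 (A2). Holding K1 and amber-pass grants red-code (A5). Holding C22, K17, and red-code grants C20 (A4). Holding amber-pass, C20, and K17 grants C16 (A6). [5 rule applications]
K1 needs fewer.

K1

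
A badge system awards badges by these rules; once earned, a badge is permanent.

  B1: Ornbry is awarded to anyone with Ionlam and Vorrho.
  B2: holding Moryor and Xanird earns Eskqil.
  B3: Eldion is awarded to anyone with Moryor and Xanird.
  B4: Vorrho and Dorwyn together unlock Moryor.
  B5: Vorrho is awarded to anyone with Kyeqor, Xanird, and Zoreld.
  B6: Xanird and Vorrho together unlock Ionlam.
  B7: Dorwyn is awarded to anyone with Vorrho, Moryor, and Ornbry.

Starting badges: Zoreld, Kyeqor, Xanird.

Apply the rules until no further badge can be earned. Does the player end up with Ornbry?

With Kyeqor, Xanird, and Zoreld, Vorrho is earned (B5).
With Xanird and Vorrho, Ionlam is earned (B6).
With Ionlam and Vorrho, Ornbry is earned (B1).

Yes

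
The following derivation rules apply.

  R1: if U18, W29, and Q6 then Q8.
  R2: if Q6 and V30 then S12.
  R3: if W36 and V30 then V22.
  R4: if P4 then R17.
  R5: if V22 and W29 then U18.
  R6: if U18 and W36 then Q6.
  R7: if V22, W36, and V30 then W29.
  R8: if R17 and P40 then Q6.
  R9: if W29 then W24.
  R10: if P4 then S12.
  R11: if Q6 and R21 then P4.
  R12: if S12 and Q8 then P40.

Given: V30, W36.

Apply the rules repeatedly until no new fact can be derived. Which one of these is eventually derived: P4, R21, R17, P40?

P40

W36 and V30 hold, so V22 follows (R3).
V22, W36, and V30 hold, so W29 follows (R7).
From V22 and W29, R5 gives U18.
From U18 and W36, R6 gives Q6.
Q6 and V30 hold, so S12 follows (R2).
From U18, W29, and Q6, R1 gives Q8.
From S12 and Q8, R12 gives P40.
No rule produces R21, and it is not given. R17 would need P4 (R4), but P4 is never established. P4 would need Q6 and R21 (R11), but R21 is never established.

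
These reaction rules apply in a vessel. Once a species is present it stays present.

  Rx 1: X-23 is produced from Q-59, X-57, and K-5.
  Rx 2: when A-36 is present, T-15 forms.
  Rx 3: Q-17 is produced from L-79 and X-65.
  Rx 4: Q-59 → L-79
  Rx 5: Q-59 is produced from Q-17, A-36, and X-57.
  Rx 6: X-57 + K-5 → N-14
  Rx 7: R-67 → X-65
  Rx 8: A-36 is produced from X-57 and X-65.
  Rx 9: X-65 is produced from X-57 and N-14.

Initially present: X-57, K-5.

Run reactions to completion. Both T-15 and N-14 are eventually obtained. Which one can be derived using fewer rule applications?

N-14

N-14: X-57 and K-5 present → N-14 forms (Rx 6). [1 rule application]
T-15: X-57 and K-5 present → N-14 forms (Rx 6). X-57 and N-14 present → X-65 forms (Rx 9). X-57 and X-65 present → A-36 forms (Rx 8). A-36 present → T-15 forms (Rx 2). [4 rule applications]
N-14 needs fewer.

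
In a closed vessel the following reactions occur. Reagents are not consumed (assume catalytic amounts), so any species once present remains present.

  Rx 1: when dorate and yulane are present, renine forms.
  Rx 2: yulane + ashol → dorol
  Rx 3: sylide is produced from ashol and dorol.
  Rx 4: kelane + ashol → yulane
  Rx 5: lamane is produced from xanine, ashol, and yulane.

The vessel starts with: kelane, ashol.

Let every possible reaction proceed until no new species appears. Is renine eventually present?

renine would need dorate and yulane (Rx 1), but dorate never forms.

No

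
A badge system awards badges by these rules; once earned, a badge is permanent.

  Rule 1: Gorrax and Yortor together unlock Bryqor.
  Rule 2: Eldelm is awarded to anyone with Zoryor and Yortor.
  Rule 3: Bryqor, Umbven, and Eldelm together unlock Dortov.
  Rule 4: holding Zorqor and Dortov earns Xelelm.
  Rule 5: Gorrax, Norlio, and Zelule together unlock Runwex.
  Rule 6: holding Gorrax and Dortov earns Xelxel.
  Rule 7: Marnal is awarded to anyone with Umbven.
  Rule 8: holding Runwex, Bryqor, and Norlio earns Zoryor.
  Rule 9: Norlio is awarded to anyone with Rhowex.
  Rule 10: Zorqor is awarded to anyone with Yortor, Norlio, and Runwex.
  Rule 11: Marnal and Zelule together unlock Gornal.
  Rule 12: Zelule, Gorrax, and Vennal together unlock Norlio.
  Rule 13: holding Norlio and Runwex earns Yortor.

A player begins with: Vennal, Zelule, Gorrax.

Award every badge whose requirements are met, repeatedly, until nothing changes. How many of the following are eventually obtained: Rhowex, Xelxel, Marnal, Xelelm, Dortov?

No rule produces Rhowex, and it is not given.
Xelxel would need Gorrax and Dortov (Rule 6), but Dortov is never earned.
Marnal would need Umbven (Rule 7), but Umbven is never earned.
Xelelm would need Zorqor and Dortov (Rule 4), but Dortov is never earned.
Dortov would need Bryqor, Umbven, and Eldelm (Rule 3), but Umbven is never earned.
None of the 5 are reached.

0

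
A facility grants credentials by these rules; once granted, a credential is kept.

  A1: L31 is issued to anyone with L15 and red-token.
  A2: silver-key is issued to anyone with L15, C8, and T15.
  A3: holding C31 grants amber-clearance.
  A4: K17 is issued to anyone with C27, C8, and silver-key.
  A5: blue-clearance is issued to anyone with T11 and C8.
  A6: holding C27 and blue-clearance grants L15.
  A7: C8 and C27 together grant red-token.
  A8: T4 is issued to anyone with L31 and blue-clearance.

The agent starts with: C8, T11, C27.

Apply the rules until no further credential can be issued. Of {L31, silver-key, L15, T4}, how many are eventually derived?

Holding C8 and C27 grants red-token (A7).
Holding T11 and C8 grants blue-clearance (A5).
Holding C27 and blue-clearance grants L15 (A6).
Holding L15 and red-token grants L31 (A1).
Holding L31 and blue-clearance grants T4 (A8).
L31: reached.
silver-key would need L15, C8, and T15 (A2), but T15 is never granted.
L15: reached.
T4: reached.
Reached: L31, L15, and T4 — 3 of the 4.

3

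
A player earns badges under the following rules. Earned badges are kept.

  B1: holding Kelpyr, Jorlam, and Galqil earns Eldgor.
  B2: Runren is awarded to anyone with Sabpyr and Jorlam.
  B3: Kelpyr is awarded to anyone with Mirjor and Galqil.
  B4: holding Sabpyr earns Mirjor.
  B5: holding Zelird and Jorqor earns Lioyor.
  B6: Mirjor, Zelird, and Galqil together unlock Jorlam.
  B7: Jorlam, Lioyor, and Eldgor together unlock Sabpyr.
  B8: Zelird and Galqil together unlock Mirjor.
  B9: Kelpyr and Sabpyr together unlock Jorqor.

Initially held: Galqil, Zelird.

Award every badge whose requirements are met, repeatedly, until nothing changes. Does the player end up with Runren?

No

Runren would need Sabpyr and Jorlam (B2), but Sabpyr is never earned.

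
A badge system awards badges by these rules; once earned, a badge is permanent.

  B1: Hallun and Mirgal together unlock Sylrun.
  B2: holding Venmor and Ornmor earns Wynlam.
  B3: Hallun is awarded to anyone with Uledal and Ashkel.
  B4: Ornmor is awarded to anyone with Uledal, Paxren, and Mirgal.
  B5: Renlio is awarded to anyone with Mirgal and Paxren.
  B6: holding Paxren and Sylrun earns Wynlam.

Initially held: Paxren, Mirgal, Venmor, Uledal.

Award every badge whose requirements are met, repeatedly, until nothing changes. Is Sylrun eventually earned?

No

Sylrun would need Hallun and Mirgal (B1), but Hallun is never earned.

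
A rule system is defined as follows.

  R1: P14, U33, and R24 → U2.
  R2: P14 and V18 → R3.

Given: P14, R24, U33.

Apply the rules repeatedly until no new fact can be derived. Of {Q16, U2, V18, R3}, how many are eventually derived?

P14, U33, and R24 hold, so U2 follows (R1).
No rule produces Q16, and it is not given.
U2: reached.
No rule produces V18, and it is not given.
R3 would need P14 and V18 (R2), but V18 is never established.
Reached: U2 — 1 of the 4.

1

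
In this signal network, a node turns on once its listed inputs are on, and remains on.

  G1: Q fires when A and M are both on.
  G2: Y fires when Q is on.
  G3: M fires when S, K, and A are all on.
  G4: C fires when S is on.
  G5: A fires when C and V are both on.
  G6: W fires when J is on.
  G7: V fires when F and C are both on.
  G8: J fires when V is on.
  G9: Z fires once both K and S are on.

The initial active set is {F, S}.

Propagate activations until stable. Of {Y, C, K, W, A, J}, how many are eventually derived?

G4: S on → C on.
G7: F and C on → V on.
G5: C and V on → A on.
V is on, so J fires (G8).
G6: J on → W on.
Y would need Q (G2), but Q never turns on.
C: reached.
No rule produces K, and it is not given.
W: reached.
A: reached.
J: reached.
Reached: C, W, A, and J — 4 of the 6.

4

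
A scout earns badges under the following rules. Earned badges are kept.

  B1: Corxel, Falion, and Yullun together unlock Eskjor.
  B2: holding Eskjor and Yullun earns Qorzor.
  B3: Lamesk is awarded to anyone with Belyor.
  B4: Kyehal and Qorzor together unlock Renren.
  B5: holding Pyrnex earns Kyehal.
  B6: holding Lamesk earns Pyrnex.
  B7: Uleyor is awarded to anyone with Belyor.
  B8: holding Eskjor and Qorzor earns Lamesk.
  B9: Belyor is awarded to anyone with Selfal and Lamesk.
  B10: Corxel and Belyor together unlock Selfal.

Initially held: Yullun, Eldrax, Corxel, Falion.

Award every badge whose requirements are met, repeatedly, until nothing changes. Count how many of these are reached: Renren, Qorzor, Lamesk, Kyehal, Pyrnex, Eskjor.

With Corxel, Falion, and Yullun, Eskjor is earned (B1).
With Eskjor and Yullun, Qorzor is earned (B2).
With Eskjor and Qorzor, Lamesk is earned (B8).
With Lamesk, Pyrnex is earned (B6).
With Pyrnex, Kyehal is earned (B5).
With Kyehal and Qorzor, Renren is earned (B4).
Renren: reached.
Qorzor: reached.
Lamesk: reached.
Kyehal: reached.
Pyrnex: reached.
Eskjor: reached.
All 6 are reached.

6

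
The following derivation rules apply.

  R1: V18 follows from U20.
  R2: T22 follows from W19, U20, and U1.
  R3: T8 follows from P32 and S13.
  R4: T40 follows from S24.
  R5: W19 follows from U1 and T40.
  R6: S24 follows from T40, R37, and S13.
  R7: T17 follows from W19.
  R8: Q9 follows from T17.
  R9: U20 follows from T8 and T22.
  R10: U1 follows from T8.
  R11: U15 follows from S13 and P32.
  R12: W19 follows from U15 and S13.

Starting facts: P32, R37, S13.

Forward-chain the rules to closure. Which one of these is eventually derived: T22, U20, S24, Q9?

Q9

From S13 and P32, R11 gives U15.
From U15 and S13, R12 gives W19.
W19 holds, so T17 follows (R7).
From T17, R8 gives Q9.
S24 would need T40, R37, and S13 (R6), but T40 is never established. U20 would need T8 and T22 (R9), but T22 is never established. T22 would need W19, U20, and U1 (R2), but U20 is never established.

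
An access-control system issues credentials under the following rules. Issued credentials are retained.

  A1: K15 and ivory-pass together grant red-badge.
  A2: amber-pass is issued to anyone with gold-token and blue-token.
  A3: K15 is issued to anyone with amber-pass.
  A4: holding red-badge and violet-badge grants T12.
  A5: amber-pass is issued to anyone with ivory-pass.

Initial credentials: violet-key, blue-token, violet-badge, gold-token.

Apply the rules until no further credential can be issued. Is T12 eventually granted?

No

T12 would need red-badge and violet-badge (A4), but red-badge is never granted.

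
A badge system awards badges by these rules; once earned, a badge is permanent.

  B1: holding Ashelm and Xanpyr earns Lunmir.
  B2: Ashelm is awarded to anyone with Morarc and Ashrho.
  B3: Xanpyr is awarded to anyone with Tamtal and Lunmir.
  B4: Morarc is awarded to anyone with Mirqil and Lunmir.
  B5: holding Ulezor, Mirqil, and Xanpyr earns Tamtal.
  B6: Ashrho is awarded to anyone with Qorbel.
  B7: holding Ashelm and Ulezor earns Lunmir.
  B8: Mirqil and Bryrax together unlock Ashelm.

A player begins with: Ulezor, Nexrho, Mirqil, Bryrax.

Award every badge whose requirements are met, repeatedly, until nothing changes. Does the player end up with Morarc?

With Mirqil and Bryrax, Ashelm is earned (B8).
With Ashelm and Ulezor, Lunmir is earned (B7).
With Mirqil and Lunmir, Morarc is earned (B4).

Yes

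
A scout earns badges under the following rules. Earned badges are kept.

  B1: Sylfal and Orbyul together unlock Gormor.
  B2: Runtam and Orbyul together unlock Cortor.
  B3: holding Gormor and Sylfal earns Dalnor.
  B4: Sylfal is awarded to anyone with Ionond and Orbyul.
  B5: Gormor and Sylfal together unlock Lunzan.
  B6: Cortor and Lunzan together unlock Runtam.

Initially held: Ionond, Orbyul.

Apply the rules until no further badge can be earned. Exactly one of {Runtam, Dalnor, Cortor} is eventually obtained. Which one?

Dalnor

With Ionond and Orbyul, Sylfal is earned (B4).
With Sylfal and Orbyul, Gormor is earned (B1).
With Gormor and Sylfal, Dalnor is earned (B3).
Cortor would need Runtam and Orbyul (B2), but Runtam is never earned. Runtam would need Cortor and Lunzan (B6), but Cortor is never earned.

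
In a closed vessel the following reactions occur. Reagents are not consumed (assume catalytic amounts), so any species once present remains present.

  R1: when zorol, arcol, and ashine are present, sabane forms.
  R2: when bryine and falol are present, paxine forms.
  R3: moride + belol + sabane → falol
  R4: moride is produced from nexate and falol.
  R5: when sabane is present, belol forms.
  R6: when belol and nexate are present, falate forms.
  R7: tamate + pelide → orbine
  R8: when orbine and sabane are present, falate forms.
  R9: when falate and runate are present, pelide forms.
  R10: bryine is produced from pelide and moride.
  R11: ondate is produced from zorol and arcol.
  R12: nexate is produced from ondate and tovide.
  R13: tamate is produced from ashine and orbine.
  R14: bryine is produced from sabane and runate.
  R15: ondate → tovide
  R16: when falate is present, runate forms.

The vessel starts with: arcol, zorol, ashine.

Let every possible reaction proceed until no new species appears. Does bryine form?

Yes

zorol and arcol present → ondate forms (R11).
zorol, arcol, and ashine present → sabane forms (R1).
sabane present → belol forms (R5).
ondate present → tovide forms (R15).
ondate and tovide present → nexate forms (R12).
belol and nexate present → falate forms (R6).
falate present → runate forms (R16).
sabane and runate present → bryine forms (R14).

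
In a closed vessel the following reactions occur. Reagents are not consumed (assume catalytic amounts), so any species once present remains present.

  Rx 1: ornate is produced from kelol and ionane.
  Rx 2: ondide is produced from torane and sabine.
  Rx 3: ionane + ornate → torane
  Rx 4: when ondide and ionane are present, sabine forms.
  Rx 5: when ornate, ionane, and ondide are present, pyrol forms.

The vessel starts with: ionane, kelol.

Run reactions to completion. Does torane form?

Yes

kelol and ionane present → ornate forms (Rx 1).
ionane and ornate present → torane forms (Rx 3).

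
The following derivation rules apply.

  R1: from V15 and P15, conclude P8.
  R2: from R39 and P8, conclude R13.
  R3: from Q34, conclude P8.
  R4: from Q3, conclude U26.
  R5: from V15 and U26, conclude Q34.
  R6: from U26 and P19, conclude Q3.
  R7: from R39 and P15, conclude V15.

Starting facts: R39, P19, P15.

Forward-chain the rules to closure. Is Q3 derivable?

No

Q3 would need U26 and P19 (R6), but U26 is never established.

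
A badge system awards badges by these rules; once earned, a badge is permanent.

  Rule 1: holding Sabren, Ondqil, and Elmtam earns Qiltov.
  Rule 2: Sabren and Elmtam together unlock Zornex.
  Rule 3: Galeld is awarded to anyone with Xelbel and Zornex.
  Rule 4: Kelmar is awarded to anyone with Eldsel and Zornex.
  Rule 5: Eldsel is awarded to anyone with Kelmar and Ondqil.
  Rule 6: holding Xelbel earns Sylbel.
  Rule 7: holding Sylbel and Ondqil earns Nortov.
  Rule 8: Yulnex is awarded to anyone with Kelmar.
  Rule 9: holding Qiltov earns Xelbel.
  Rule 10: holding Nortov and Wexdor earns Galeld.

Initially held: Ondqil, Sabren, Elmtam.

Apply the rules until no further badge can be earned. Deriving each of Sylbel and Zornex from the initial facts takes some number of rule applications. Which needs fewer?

Zornex: With Sabren and Elmtam, Zornex is earned (Rule 2). [1 rule application]
Sylbel: With Sabren, Ondqil, and Elmtam, Qiltov is earned (Rule 1). With Qiltov, Xelbel is earned (Rule 9). With Xelbel, Sylbel is earned (Rule 6). [3 rule applications]
Zornex needs fewer.

Zornex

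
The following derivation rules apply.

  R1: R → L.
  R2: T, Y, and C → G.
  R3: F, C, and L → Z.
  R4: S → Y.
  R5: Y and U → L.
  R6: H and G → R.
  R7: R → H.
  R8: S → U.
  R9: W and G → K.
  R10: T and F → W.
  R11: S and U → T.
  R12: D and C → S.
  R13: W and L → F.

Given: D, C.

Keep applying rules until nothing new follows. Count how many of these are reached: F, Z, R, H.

0

F would need W and L (R13), but W is never established.
Z would need F, C, and L (R3), but F is never established.
R would need H and G (R6), but H is never established.
H would need R (R7), but R is never established.
None of the 4 are reached.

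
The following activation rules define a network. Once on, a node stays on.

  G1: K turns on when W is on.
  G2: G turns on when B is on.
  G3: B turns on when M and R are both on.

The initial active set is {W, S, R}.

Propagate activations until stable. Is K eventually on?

Yes

G1: W on → K on.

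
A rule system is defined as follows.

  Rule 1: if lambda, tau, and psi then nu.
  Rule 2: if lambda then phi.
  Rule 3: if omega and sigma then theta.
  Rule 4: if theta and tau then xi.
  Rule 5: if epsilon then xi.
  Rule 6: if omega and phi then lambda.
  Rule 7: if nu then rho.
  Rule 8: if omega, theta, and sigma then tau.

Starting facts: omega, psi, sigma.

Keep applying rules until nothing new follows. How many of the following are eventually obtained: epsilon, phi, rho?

0

No rule produces epsilon, and it is not given.
phi would need lambda (Rule 2), but lambda is never established.
rho would need nu (Rule 7), but nu is never established.
None of the 3 are reached.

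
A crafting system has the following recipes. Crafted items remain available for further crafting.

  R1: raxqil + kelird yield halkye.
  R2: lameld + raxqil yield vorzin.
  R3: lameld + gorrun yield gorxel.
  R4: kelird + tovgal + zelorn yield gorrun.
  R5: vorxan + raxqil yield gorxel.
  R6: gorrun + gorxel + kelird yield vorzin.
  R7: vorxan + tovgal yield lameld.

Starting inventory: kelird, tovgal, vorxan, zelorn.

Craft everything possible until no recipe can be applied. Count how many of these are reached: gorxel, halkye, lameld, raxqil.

2

kelird + tovgal + zelorn → gorrun (R4).
vorxan + tovgal → lameld (R7).
Using R3, lameld and gorrun make gorxel.
gorxel: reached.
halkye would need raxqil and kelird (R1), but raxqil is never obtained.
lameld: reached.
No rule produces raxqil, and it is not given.
Reached: gorxel and lameld — 2 of the 4.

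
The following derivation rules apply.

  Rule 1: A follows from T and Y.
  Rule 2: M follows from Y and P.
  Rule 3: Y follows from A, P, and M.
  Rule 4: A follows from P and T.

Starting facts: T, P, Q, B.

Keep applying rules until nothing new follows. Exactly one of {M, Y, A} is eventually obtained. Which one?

A

From P and T, Rule 4 gives A.
Y would need A, P, and M (Rule 3), but M is never established. M would need Y and P (Rule 2), but Y is never established.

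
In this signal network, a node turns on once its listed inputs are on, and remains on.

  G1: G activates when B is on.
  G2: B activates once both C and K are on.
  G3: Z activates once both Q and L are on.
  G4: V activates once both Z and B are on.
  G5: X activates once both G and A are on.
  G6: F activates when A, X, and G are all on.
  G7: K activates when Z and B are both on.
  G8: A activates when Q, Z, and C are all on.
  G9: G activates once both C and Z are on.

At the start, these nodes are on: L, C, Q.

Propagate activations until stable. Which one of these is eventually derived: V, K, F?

F

G3: Q and L on → Z on.
C and Z are on, so G activates (G9).
Q, Z, and C are on, so A activates (G8).
G5: G and A on → X on.
G6: A, X, and G on → F on.
K would need Z and B (G7), but B never turns on. V would need Z and B (G4), but B never turns on.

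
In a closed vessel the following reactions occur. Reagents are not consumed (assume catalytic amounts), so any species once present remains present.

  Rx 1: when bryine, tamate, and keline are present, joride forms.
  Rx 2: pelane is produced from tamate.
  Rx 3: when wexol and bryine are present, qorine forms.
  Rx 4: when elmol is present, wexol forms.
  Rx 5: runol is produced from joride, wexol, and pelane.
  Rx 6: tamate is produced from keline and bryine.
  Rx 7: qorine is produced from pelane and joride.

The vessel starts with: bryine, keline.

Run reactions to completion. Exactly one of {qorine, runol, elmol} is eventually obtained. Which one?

keline and bryine present → tamate forms (Rx 6).
tamate present → pelane forms (Rx 2).
bryine, tamate, and keline present → joride forms (Rx 1).
pelane and joride present → qorine forms (Rx 7).
runol would need joride, wexol, and pelane (Rx 5), but wexol never forms. No rule produces elmol, and it is not given.

qorine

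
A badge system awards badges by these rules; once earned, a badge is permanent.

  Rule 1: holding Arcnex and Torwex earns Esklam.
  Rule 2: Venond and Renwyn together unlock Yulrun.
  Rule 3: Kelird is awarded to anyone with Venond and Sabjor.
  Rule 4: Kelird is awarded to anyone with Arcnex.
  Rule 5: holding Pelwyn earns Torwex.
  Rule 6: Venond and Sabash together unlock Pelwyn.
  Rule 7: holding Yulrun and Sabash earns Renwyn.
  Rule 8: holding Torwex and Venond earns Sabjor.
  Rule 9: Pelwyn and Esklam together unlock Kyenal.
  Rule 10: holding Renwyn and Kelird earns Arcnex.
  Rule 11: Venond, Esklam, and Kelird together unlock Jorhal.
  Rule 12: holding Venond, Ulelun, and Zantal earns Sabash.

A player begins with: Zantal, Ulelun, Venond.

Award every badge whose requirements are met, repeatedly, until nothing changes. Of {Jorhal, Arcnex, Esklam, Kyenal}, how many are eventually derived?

0

Jorhal would need Venond, Esklam, and Kelird (Rule 11), but Esklam is never earned.
Arcnex would need Renwyn and Kelird (Rule 10), but Renwyn is never earned.
Esklam would need Arcnex and Torwex (Rule 1), but Arcnex is never earned.
Kyenal would need Pelwyn and Esklam (Rule 9), but Esklam is never earned.
None of the 4 are reached.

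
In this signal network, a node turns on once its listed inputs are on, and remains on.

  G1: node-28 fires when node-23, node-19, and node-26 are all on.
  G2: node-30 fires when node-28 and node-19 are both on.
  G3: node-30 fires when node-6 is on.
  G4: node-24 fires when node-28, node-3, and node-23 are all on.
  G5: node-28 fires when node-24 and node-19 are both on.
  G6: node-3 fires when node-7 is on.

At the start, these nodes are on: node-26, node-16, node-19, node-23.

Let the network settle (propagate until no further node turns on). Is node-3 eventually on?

node-3 would need node-7 (G6), but node-7 never turns on.

No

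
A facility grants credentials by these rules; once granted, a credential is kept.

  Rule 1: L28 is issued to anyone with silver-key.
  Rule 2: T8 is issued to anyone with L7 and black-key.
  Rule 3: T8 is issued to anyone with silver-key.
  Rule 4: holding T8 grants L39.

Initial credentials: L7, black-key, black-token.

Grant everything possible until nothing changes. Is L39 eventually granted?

Yes

Holding L7 and black-key grants T8 (Rule 2).
Holding T8 grants L39 (Rule 4).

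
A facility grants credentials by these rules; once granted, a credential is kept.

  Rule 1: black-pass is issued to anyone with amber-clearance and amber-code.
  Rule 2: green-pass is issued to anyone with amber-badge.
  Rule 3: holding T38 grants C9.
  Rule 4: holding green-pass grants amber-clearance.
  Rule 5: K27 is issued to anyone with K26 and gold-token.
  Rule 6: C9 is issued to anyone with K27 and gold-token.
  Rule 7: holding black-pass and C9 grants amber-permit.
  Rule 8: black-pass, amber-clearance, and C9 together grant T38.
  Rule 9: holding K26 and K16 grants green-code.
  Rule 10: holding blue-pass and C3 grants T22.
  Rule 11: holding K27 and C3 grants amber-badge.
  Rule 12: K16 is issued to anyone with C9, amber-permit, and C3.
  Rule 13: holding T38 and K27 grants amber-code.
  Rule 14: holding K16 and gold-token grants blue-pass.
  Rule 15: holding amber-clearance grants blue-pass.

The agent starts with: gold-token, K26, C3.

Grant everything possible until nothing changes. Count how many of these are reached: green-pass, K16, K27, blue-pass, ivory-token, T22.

4

Holding K26 and gold-token grants K27 (Rule 5).
Holding K27 and C3 grants amber-badge (Rule 11).
Holding amber-badge grants green-pass (Rule 2).
Holding green-pass grants amber-clearance (Rule 4).
Holding amber-clearance grants blue-pass (Rule 15).
Holding blue-pass and C3 grants T22 (Rule 10).
green-pass: reached.
K16 would need C9, amber-permit, and C3 (Rule 12), but amber-permit is never granted.
K27: reached.
blue-pass: reached.
No rule produces ivory-token, and it is not given.
T22: reached.
Reached: green-pass, K27, blue-pass, and T22 — 4 of the 6.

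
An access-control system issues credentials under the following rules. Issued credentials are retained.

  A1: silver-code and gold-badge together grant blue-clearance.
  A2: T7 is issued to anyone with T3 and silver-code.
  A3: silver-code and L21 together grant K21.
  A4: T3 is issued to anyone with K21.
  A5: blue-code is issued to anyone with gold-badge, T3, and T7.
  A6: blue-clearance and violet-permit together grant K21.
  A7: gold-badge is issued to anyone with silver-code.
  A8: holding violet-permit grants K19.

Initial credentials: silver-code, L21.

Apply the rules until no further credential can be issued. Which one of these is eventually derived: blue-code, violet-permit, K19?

blue-code

Holding silver-code and L21 grants K21 (A3).
Holding silver-code grants gold-badge (A7).
Holding K21 grants T3 (A4).
Holding T3 and silver-code grants T7 (A2).
Holding gold-badge, T3, and T7 grants blue-code (A5).
K19 would need violet-permit (A8), but violet-permit is never granted. No rule produces violet-permit, and it is not given.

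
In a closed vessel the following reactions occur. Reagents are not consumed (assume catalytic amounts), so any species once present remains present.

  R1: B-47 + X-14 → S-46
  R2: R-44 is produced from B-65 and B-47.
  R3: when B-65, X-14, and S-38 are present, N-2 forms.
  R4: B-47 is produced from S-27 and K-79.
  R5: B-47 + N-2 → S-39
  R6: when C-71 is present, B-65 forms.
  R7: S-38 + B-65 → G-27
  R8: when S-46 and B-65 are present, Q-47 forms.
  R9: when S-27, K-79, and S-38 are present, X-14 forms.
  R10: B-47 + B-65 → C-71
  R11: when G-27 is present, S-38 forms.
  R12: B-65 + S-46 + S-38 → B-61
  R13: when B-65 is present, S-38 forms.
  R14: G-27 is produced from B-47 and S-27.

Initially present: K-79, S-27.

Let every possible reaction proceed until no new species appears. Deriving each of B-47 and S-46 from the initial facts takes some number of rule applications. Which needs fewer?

B-47

B-47: S-27 and K-79 present → B-47 forms (R4). [1 rule application]
S-46: S-27 and K-79 present → B-47 forms (R4). B-47 and S-27 present → G-27 forms (R14). G-27 present → S-38 forms (R11). S-27, K-79, and S-38 present → X-14 forms (R9). B-47 and X-14 present → S-46 forms (R1). [5 rule applications]
B-47 needs fewer.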